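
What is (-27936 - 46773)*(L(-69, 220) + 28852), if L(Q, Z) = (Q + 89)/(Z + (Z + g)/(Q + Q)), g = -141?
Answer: -65271024879948/30281 ≈ -2.1555e+9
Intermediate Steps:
L(Q, Z) = (89 + Q)/(Z + (-141 + Z)/(2*Q)) (L(Q, Z) = (Q + 89)/(Z + (Z - 141)/(Q + Q)) = (89 + Q)/(Z + (-141 + Z)/((2*Q))) = (89 + Q)/(Z + (-141 + Z)*(1/(2*Q))) = (89 + Q)/(Z + (-141 + Z)/(2*Q)))
(-27936 - 46773)*(L(-69, 220) + 28852) = (-27936 - 46773)*(2*(-69)*(89 - 69)/(-141 + 220 + 2*(-69)*220) + 28852) = -74709*(2*(-69)*20/(-141 + 220 - 30360) + 28852) = -74709*(2*(-69)*20/(-30281) + 28852) = -74709*(2*(-69)*(-1/30281)*20 + 28852) = -74709*(2760/30281 + 28852) = -74709*873670172/30281 = -65271024879948/30281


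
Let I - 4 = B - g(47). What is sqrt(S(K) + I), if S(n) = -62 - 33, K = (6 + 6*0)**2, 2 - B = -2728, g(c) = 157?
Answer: sqrt(2482) ≈ 49.820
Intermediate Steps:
B = 2730 (B = 2 - 1*(-2728) = 2 + 2728 = 2730)
K = 36 (K = (6 + 0)**2 = 6**2 = 36)
I = 2577 (I = 4 + (2730 - 1*157) = 4 + (2730 - 157) = 4 + 2573 = 2577)
S(n) = -95
sqrt(S(K) + I) = sqrt(-95 + 2577) = sqrt(2482)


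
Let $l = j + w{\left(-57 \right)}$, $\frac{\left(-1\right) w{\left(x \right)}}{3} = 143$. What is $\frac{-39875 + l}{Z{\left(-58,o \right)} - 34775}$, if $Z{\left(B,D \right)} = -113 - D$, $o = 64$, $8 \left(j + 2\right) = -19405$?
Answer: $\frac{20109}{16448} \approx 1.2226$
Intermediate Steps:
$j = - \frac{19421}{8}$ ($j = -2 + \frac{1}{8} \left(-19405\right) = -2 - \frac{19405}{8} = - \frac{19421}{8} \approx -2427.6$)
$w{\left(x \right)} = -429$ ($w{\left(x \right)} = \left(-3\right) 143 = -429$)
$l = - \frac{22853}{8}$ ($l = - \frac{19421}{8} - 429 = - \frac{22853}{8} \approx -2856.6$)
$\frac{-39875 + l}{Z{\left(-58,o \right)} - 34775} = \frac{-39875 - \frac{22853}{8}}{\left(-113 - 64\right) - 34775} = - \frac{341853}{8 \left(\left(-113 - 64\right) - 34775\right)} = - \frac{341853}{8 \left(-177 - 34775\right)} = - \frac{341853}{8 \left(-34952\right)} = \left(- \frac{341853}{8}\right) \left(- \frac{1}{34952}\right) = \frac{20109}{16448}$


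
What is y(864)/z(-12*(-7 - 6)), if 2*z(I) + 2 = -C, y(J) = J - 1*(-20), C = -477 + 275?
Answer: 221/25 ≈ 8.8400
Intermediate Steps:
C = -202
y(J) = 20 + J (y(J) = J + 20 = 20 + J)
z(I) = 100 (z(I) = -1 + (-1*(-202))/2 = -1 + (½)*202 = -1 + 101 = 100)
y(864)/z(-12*(-7 - 6)) = (20 + 864)/100 = 884*(1/100) = 221/25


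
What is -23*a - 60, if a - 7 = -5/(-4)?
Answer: -999/4 ≈ -249.75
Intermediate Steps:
a = 33/4 (a = 7 - 5/(-4) = 7 - 5*(-¼) = 7 + 5/4 = 33/4 ≈ 8.2500)
-23*a - 60 = -23*33/4 - 60 = -759/4 - 60 = -999/4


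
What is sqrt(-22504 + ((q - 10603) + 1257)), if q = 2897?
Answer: 3*I*sqrt(3217) ≈ 170.16*I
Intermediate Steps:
sqrt(-22504 + ((q - 10603) + 1257)) = sqrt(-22504 + ((2897 - 10603) + 1257)) = sqrt(-22504 + (-7706 + 1257)) = sqrt(-22504 - 6449) = sqrt(-28953) = 3*I*sqrt(3217)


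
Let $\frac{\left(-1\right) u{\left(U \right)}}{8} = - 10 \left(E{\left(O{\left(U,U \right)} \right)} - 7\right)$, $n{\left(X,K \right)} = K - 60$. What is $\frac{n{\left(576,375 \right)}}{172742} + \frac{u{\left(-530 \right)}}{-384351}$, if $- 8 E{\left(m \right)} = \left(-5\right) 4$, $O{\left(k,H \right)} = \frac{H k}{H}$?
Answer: $\frac{61085895}{22131186814} \approx 0.0027602$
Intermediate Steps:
$n{\left(X,K \right)} = -60 + K$
$O{\left(k,H \right)} = k$
$E{\left(m \right)} = \frac{5}{2}$ ($E{\left(m \right)} = - \frac{\left(-5\right) 4}{8} = \left(- \frac{1}{8}\right) \left(-20\right) = \frac{5}{2}$)
$u{\left(U \right)} = -360$ ($u{\left(U \right)} = - 8 \left(- 10 \left(\frac{5}{2} - 7\right)\right) = - 8 \left(\left(-10\right) \left(- \frac{9}{2}\right)\right) = \left(-8\right) 45 = -360$)
$\frac{n{\left(576,375 \right)}}{172742} + \frac{u{\left(-530 \right)}}{-384351} = \frac{-60 + 375}{172742} - \frac{360}{-384351} = 315 \cdot \frac{1}{172742} - - \frac{120}{128117} = \frac{315}{172742} + \frac{120}{128117} = \frac{61085895}{22131186814}$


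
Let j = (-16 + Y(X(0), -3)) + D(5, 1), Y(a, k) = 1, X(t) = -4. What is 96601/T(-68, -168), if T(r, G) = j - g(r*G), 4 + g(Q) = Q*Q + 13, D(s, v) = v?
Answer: -96601/130507799 ≈ -0.00074019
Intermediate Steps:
g(Q) = 9 + Q**2 (g(Q) = -4 + (Q*Q + 13) = -4 + (Q**2 + 13) = -4 + (13 + Q**2) = 9 + Q**2)
j = -14 (j = (-16 + 1) + 1 = -15 + 1 = -14)
T(r, G) = -23 - G**2*r**2 (T(r, G) = -14 - (9 + (r*G)**2) = -14 - (9 + (G*r)**2) = -14 - (9 + G**2*r**2) = -14 + (-9 - G**2*r**2) = -23 - G**2*r**2)
96601/T(-68, -168) = 96601/(-23 - 1*(-168)**2*(-68)**2) = 96601/(-23 - 1*28224*4624) = 96601/(-23 - 130507776) = 96601/(-130507799) = 96601*(-1/130507799) = -96601/130507799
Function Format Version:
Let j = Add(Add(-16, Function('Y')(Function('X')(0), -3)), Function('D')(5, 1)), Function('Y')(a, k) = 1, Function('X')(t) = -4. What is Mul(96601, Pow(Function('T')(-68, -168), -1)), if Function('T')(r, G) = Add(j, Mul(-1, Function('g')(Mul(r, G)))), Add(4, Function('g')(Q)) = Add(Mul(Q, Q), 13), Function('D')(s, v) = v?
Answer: Rational(-96601, 130507799) ≈ -0.00074019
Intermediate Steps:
Function('g')(Q) = Add(9, Pow(Q, 2)) (Function('g')(Q) = Add(-4, Add(Mul(Q, Q), 13)) = Add(-4, Add(Pow(Q, 2), 13)) = Add(-4, Add(13, Pow(Q, 2))) = Add(9, Pow(Q, 2)))
j = -14 (j = Add(Add(-16, 1), 1) = Add(-15, 1) = -14)
Function('T')(r, G) = Add(-23, Mul(-1, Pow(G, 2), Pow(r, 2))) (Function('T')(r, G) = Add(-14, Mul(-1, Add(9, Pow(Mul(r, G), 2)))) = Add(-14, Mul(-1, Add(9, Pow(Mul(G, r), 2)))) = Add(-14, Mul(-1, Add(9, Mul(Pow(G, 2), Pow(r, 2))))) = Add(-14, Add(-9, Mul(-1, Pow(G, 2), Pow(r, 2)))) = Add(-23, Mul(-1, Pow(G, 2), Pow(r, 2))))
Mul(96601, Pow(Function('T')(-68, -168), -1)) = Mul(96601, Pow(Add(-23, Mul(-1, Pow(-168, 2), Pow(-68, 2))), -1)) = Mul(96601, Pow(Add(-23, Mul(-1, 28224, 4624)), -1)) = Mul(96601, Pow(Add(-23, -130507776), -1)) = Mul(96601, Pow(-130507799, -1)) = Mul(96601, Rational(-1, 130507799)) = Rational(-96601, 130507799)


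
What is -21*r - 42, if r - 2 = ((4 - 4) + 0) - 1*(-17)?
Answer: -441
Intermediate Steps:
r = 19 (r = 2 + (((4 - 4) + 0) - 1*(-17)) = 2 + ((0 + 0) + 17) = 2 + (0 + 17) = 2 + 17 = 19)
-21*r - 42 = -21*19 - 42 = -399 - 42 = -441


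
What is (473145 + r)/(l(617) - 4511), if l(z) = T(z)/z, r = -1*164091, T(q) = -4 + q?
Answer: -31781053/463779 ≈ -68.526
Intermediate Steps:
r = -164091
l(z) = (-4 + z)/z
(473145 + r)/(l(617) - 4511) = (473145 - 164091)/((-4 + 617)/617 - 4511) = 309054/((1/617)*613 - 4511) = 309054/(613/617 - 4511) = 309054/(-2782674/617) = 309054*(-617/2782674) = -31781053/463779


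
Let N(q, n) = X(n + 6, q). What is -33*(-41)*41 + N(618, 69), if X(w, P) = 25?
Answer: 55498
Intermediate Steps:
N(q, n) = 25
-33*(-41)*41 + N(618, 69) = -33*(-41)*41 + 25 = 1353*41 + 25 = 55473 + 25 = 55498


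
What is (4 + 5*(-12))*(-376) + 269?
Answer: 21325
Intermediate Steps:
(4 + 5*(-12))*(-376) + 269 = (4 - 60)*(-376) + 269 = -56*(-376) + 269 = 21056 + 269 = 21325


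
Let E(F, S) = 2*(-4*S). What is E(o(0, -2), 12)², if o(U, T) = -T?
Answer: 9216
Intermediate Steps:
E(F, S) = -8*S
E(o(0, -2), 12)² = (-8*12)² = (-96)² = 9216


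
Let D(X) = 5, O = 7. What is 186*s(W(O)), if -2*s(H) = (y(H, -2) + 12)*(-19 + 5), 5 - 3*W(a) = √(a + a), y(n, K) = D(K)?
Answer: 22134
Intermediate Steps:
y(n, K) = 5
W(a) = 5/3 - √2*√a/3 (W(a) = 5/3 - √(a + a)/3 = 5/3 - √2*√a/3)
s(H) = 119 (s(H) = -(5 + 12)*(-19 + 5)/2 = -17*(-14)/2 = -½*(-238) = 119)
186*s(W(O)) = 186*119 = 22134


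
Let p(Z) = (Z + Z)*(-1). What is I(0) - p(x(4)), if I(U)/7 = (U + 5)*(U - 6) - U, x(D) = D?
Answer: -202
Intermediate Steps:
I(U) = -7*U + 7*(-6 + U)*(5 + U) (I(U) = 7*((U + 5)*(U - 6) - U) = 7*((5 + U)*(-6 + U) - U) = 7*((-6 + U)*(5 + U) - U) = 7*(-U + (-6 + U)*(5 + U)) = -7*U + 7*(-6 + U)*(5 + U))
p(Z) = -2*Z (p(Z) = (2*Z)*(-1) = -2*Z)
I(0) - p(x(4)) = (-210 - 14*0 + 7*0**2) - (-2)*4 = (-210 + 0 + 7*0) - 1*(-8) = (-210 + 0 + 0) + 8 = -210 + 8 = -202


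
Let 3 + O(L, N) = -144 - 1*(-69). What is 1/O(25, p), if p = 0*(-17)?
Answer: -1/78 ≈ -0.012821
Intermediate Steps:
p = 0
O(L, N) = -78 (O(L, N) = -3 + (-144 - 1*(-69)) = -3 + (-144 + 69) = -3 - 75 = -78)
1/O(25, p) = 1/(-78) = -1/78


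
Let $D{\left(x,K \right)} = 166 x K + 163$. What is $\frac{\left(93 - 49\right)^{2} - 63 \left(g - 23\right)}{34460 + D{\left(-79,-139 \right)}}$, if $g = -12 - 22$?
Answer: $\frac{5527}{1857469} \approx 0.0029756$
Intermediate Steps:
$D{\left(x,K \right)} = 163 + 166 K x$ ($D{\left(x,K \right)} = 166 K x + 163 = 163 + 166 K x$)
$g = -34$ ($g = -12 - 22 = -34$)
$\frac{\left(93 - 49\right)^{2} - 63 \left(g - 23\right)}{34460 + D{\left(-79,-139 \right)}} = \frac{\left(93 - 49\right)^{2} - 63 \left(-34 - 23\right)}{34460 + \left(163 + 166 \left(-139\right) \left(-79\right)\right)} = \frac{44^{2} - -3591}{34460 + \left(163 + 1822846\right)} = \frac{1936 + 3591}{34460 + 1823009} = \frac{5527}{1857469}$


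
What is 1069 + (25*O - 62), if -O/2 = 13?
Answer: 357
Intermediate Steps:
O = -26 (O = -2*13 = -26)
1069 + (25*O - 62) = 1069 + (25*(-26) - 62) = 1069 + (-650 - 62) = 1069 - 712 = 357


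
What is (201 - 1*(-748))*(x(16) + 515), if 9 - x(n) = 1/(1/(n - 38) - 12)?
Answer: 131799018/265 ≈ 4.9736e+5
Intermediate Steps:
x(n) = 9 - 1/(-12 + 1/(-38 + n)) (x(n) = 9 - 1/(1/(n - 38) - 12) = 9 - 1/(1/(-38 + n) - 12) = 9 - 1/(-12 + 1/(-38 + n)))
(201 - 1*(-748))*(x(16) + 515) = (201 - 1*(-748))*((-4151 + 109*16)/(-457 + 12*16) + 515) = (201 + 748)*((-4151 + 1744)/(-457 + 192) + 515) = 949*(-2407/(-265) + 515) = 949*(-1/265*(-2407) + 515) = 949*(2407/265 + 515) = 949*(138882/265) = 131799018/265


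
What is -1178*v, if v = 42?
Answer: -49476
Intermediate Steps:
-1178*v = -1178*42 = -49476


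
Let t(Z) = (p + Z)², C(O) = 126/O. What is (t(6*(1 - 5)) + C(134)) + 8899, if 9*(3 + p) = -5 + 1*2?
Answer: 5817172/603 ≈ 9647.0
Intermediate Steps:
p = -10/3 (p = -3 + (-5 + 1*2)/9 = -3 + (-5 + 2)/9 = -3 + (⅑)*(-3) = -3 - ⅓ = -10/3 ≈ -3.3333)
t(Z) = (-10/3 + Z)²
(t(6*(1 - 5)) + C(134)) + 8899 = ((-10 + 3*(6*(1 - 5)))²/9 + 126/134) + 8899 = ((-10 + 3*(6*(-4)))²/9 + 126*(1/134)) + 8899 = ((-10 + 3*(-24))²/9 + 63/67) + 8899 = ((-10 - 72)²/9 + 63/67) + 8899 = ((⅑)*(-82)² + 63/67) + 8899 = ((⅑)*6724 + 63/67) + 8899 = (6724/9 + 63/67) + 8899 = 451075/603 + 8899 = 5817172/603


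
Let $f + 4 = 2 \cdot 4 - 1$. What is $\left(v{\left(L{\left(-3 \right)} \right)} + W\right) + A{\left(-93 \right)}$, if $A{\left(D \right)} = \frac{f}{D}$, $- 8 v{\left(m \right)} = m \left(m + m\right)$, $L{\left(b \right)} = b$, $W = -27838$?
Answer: $- \frac{3452195}{124} \approx -27840.0$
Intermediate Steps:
$v{\left(m \right)} = - \frac{m^{2}}{4}$ ($v{\left(m \right)} = - \frac{m \left(m + m\right)}{8} = - \frac{m 2 m}{8} = - \frac{2 m^{2}}{8} = - \frac{m^{2}}{4}$)
$f = 3$ ($f = -4 + \left(2 \cdot 4 - 1\right) = -4 + \left(8 - 1\right) = -4 + 7 = 3$)
$A{\left(D \right)} = \frac{3}{D}$
$\left(v{\left(L{\left(-3 \right)} \right)} + W\right) + A{\left(-93 \right)} = \left(- \frac{\left(-3\right)^{2}}{4} - 27838\right) + \frac{3}{-93} = \left(\left(- \frac{1}{4}\right) 9 - 27838\right) + 3 \left(- \frac{1}{93}\right) = \left(- \frac{9}{4} - 27838\right) - \frac{1}{31} = - \frac{111361}{4} - \frac{1}{31} = - \frac{3452195}{124}$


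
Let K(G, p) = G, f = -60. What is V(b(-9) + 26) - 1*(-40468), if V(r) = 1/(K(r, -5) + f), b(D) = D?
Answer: 1740123/43 ≈ 40468.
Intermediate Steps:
V(r) = 1/(-60 + r) (V(r) = 1/(r - 60) = 1/(-60 + r))
V(b(-9) + 26) - 1*(-40468) = 1/(-60 + (-9 + 26)) - 1*(-40468) = 1/(-60 + 17) + 40468 = 1/(-43) + 40468 = -1/43 + 40468 = 1740123/43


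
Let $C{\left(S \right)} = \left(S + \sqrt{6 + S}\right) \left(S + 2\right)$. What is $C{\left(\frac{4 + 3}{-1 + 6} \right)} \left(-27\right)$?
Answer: $- \frac{3213}{25} - \frac{459 \sqrt{185}}{25} \approx -378.24$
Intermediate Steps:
$C{\left(S \right)} = \left(2 + S\right) \left(S + \sqrt{6 + S}\right)$ ($C{\left(S \right)} = \left(S + \sqrt{6 + S}\right) \left(2 + S\right) = \left(2 + S\right) \left(S + \sqrt{6 + S}\right)$)
$C{\left(\frac{4 + 3}{-1 + 6} \right)} \left(-27\right) = \left(\left(\frac{4 + 3}{-1 + 6}\right)^{2} + 2 \frac{4 + 3}{-1 + 6} + 2 \sqrt{6 + \frac{4 + 3}{-1 + 6}} + \frac{4 + 3}{-1 + 6} \sqrt{6 + \frac{4 + 3}{-1 + 6}}\right) \left(-27\right) = \left(\left(\frac{7}{5}\right)^{2} + 2 \cdot \frac{7}{5} + 2 \sqrt{6 + \frac{7}{5}} + \frac{7}{5} \sqrt{6 + \frac{7}{5}}\right) \left(-27\right) = \left(\left(7 \cdot \frac{1}{5}\right)^{2} + 2 \cdot 7 \cdot \frac{1}{5} + 2 \sqrt{6 + 7 \cdot \frac{1}{5}} + 7 \cdot \frac{1}{5} \sqrt{6 + 7 \cdot \frac{1}{5}}\right) \left(-27\right) = \left(\left(\frac{7}{5}\right)^{2} + 2 \cdot \frac{7}{5} + 2 \sqrt{6 + \frac{7}{5}} + \frac{7 \sqrt{6 + \frac{7}{5}}}{5}\right) \left(-27\right) = \left(\frac{49}{25} + \frac{14}{5} + 2 \sqrt{\frac{37}{5}} + \frac{7 \sqrt{\frac{37}{5}}}{5}\right) \left(-27\right) = \left(\frac{49}{25} + \frac{14}{5} + 2 \frac{\sqrt{185}}{5} + \frac{7 \frac{\sqrt{185}}{5}}{5}\right) \left(-27\right) = \left(\frac{49}{25} + \frac{14}{5} + \frac{2 \sqrt{185}}{5} + \frac{7 \sqrt{185}}{25}\right) \left(-27\right) = \left(\frac{119}{25} + \frac{17 \sqrt{185}}{25}\right) \left(-27\right) = - \frac{3213}{25} - \frac{459 \sqrt{185}}{25}$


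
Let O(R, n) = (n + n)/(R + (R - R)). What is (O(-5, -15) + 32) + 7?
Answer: 45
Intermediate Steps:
O(R, n) = 2*n/R (O(R, n) = (2*n)/(R + 0) = (2*n)/R = 2*n/R)
(O(-5, -15) + 32) + 7 = (2*(-15)/(-5) + 32) + 7 = (2*(-15)*(-⅕) + 32) + 7 = (6 + 32) + 7 = 38 + 7 = 45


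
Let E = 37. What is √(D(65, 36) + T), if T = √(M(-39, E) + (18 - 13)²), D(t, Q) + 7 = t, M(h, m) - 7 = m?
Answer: √(58 + √69) ≈ 8.1429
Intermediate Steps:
M(h, m) = 7 + m
D(t, Q) = -7 + t
T = √69 (T = √((7 + 37) + (18 - 13)²) = √(44 + 5²) = √(44 + 25) = √69 ≈ 8.3066)
√(D(65, 36) + T) = √((-7 + 65) + √69) = √(58 + √69)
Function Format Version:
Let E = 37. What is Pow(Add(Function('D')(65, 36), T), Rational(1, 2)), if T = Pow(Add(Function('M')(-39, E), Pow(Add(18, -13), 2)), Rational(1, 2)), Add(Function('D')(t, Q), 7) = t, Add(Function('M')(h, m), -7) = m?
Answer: Pow(Add(58, Pow(69, Rational(1, 2))), Rational(1, 2)) ≈ 8.1429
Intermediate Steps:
Function('M')(h, m) = Add(7, m)
Function('D')(t, Q) = Add(-7, t)
T = Pow(69, Rational(1, 2)) (T = Pow(Add(Add(7, 37), Pow(Add(18, -13), 2)), Rational(1, 2)) = Pow(Add(44, Pow(5, 2)), Rational(1, 2)) = Pow(Add(44, 25), Rational(1, 2)) = Pow(69, Rational(1, 2)) ≈ 8.3066)
Pow(Add(Function('D')(65, 36), T), Rational(1, 2)) = Pow(Add(Add(-7, 65), Pow(69, Rational(1, 2))), Rational(1, 2)) = Pow(Add(58, Pow(69, Rational(1, 2))), Rational(1, 2))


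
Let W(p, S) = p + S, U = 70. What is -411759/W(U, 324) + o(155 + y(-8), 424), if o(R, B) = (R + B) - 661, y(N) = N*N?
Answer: -418851/394 ≈ -1063.1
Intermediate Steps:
y(N) = N²
W(p, S) = S + p
o(R, B) = -661 + B + R (o(R, B) = (B + R) - 661 = -661 + B + R)
-411759/W(U, 324) + o(155 + y(-8), 424) = -411759/(324 + 70) + (-661 + 424 + (155 + (-8)²)) = -411759/394 + (-661 + 424 + (155 + 64)) = -411759*1/394 + (-661 + 424 + 219) = -411759/394 - 18 = -418851/394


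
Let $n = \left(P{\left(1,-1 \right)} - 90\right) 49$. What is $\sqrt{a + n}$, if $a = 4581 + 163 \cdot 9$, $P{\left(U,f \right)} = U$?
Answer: $\sqrt{1687} \approx 41.073$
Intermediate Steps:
$a = 6048$ ($a = 4581 + 1467 = 6048$)
$n = -4361$ ($n = \left(1 - 90\right) 49 = \left(-89\right) 49 = -4361$)
$\sqrt{a + n} = \sqrt{6048 - 4361} = \sqrt{1687}$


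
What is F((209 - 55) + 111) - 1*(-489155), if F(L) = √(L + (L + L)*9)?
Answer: 489155 + √5035 ≈ 4.8923e+5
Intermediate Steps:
F(L) = √19*√L (F(L) = √(L + (2*L)*9) = √(L + 18*L) = √(19*L) = √19*√L)
F((209 - 55) + 111) - 1*(-489155) = √19*√((209 - 55) + 111) - 1*(-489155) = √19*√(154 + 111) + 489155 = √19*√265 + 489155 = √5035 + 489155 = 489155 + √5035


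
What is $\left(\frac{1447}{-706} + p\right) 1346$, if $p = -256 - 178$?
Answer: $- \frac{207183723}{353} \approx -5.8692 \cdot 10^{5}$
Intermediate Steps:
$p = -434$ ($p = -256 - 178 = -434$)
$\left(\frac{1447}{-706} + p\right) 1346 = \left(\frac{1447}{-706} - 434\right) 1346 = \left(1447 \left(- \frac{1}{706}\right) - 434\right) 1346 = \left(- \frac{1447}{706} - 434\right) 1346 = \left(- \frac{307851}{706}\right) 1346 = - \frac{207183723}{353}$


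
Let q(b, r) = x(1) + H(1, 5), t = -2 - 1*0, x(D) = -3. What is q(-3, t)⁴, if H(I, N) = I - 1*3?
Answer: 625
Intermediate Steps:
t = -2 (t = -2 + 0 = -2)
H(I, N) = -3 + I (H(I, N) = I - 3 = -3 + I)
q(b, r) = -5 (q(b, r) = -3 + (-3 + 1) = -3 - 2 = -5)
q(-3, t)⁴ = (-5)⁴ = 625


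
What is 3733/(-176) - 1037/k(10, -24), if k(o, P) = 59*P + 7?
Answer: -5077285/247984 ≈ -20.474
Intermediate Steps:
k(o, P) = 7 + 59*P
3733/(-176) - 1037/k(10, -24) = 3733/(-176) - 1037/(7 + 59*(-24)) = 3733*(-1/176) - 1037/(7 - 1416) = -3733/176 - 1037/(-1409) = -3733/176 - 1037*(-1/1409) = -3733/176 + 1037/1409 = -5077285/247984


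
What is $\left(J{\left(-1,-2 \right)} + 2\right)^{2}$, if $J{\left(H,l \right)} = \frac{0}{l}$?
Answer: $4$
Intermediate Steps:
$J{\left(H,l \right)} = 0$
$\left(J{\left(-1,-2 \right)} + 2\right)^{2} = \left(0 + 2\right)^{2} = 2^{2} = 4$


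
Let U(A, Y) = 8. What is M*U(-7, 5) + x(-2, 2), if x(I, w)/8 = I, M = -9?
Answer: -88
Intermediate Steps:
x(I, w) = 8*I
M*U(-7, 5) + x(-2, 2) = -9*8 + 8*(-2) = -72 - 16 = -88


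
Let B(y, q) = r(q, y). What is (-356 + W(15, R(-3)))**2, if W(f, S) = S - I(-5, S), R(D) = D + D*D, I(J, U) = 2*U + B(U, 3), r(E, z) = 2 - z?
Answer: 128164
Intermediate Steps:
B(y, q) = 2 - y
I(J, U) = 2 + U (I(J, U) = 2*U + (2 - U) = 2 + U)
R(D) = D + D**2
W(f, S) = -2 (W(f, S) = S - (2 + S) = S + (-2 - S) = -2)
(-356 + W(15, R(-3)))**2 = (-356 - 2)**2 = (-358)**2 = 128164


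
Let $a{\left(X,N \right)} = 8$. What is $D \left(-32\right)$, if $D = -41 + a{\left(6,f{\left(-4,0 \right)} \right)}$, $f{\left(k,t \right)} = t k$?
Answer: $1056$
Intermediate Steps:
$f{\left(k,t \right)} = k t$
$D = -33$ ($D = -41 + 8 = -33$)
$D \left(-32\right) = \left(-33\right) \left(-32\right) = 1056$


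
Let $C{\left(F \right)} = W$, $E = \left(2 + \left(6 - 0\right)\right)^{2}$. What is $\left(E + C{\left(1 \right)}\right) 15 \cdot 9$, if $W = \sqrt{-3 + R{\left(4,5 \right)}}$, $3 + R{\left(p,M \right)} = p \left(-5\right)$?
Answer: $8640 + 135 i \sqrt{26} \approx 8640.0 + 688.37 i$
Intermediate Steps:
$R{\left(p,M \right)} = -3 - 5 p$ ($R{\left(p,M \right)} = -3 + p \left(-5\right) = -3 - 5 p$)
$E = 64$ ($E = \left(2 + \left(6 + 0\right)\right)^{2} = \left(2 + 6\right)^{2} = 8^{2} = 64$)
$W = i \sqrt{26}$ ($W = \sqrt{-3 - 23} = \sqrt{-26} = i \sqrt{26} \approx 5.099 i$)
$C{\left(F \right)} = i \sqrt{26}$
$\left(E + C{\left(1 \right)}\right) 15 \cdot 9 = \left(64 + i \sqrt{26}\right) 15 \cdot 9 = \left(960 + 15 i \sqrt{26}\right) 9 = 8640 + 135 i \sqrt{26}$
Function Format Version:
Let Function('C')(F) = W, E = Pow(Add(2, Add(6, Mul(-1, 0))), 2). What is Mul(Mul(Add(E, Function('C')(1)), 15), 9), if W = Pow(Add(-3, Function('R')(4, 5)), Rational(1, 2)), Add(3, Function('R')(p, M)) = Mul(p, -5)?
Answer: Add(8640, Mul(135, I, Pow(26, Rational(1, 2)))) ≈ Add(8640.0, Mul(688.37, I))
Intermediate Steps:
Function('R')(p, M) = Add(-3, Mul(-5, p)) (Function('R')(p, M) = Add(-3, Mul(p, -5)) = Add(-3, Mul(-5, p)))
E = 64 (E = Pow(Add(2, Add(6, 0)), 2) = Pow(Add(2, 6), 2) = Pow(8, 2) = 64)
W = Mul(I, Pow(26, Rational(1, 2))) (W = Pow(Add(-3, Add(-3, Mul(-5, 4))), Rational(1, 2)) = Pow(Add(-3, Add(-3, -20)), Rational(1, 2)) = Pow(Add(-3, -23), Rational(1, 2)) = Pow(-26, Rational(1, 2)) = Mul(I, Pow(26, Rational(1, 2))) ≈ Mul(5.0990, I))
Function('C')(F) = Mul(I, Pow(26, Rational(1, 2)))
Mul(Mul(Add(E, Function('C')(1)), 15), 9) = Mul(Mul(Add(64, Mul(I, Pow(26, Rational(1, 2)))), 15), 9) = Mul(Add(960, Mul(15, I, Pow(26, Rational(1, 2)))), 9) = Add(8640, Mul(135, I, Pow(26, Rational(1, 2))))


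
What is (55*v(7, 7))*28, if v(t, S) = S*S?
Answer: 75460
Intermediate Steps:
v(t, S) = S²
(55*v(7, 7))*28 = (55*7²)*28 = (55*49)*28 = 2695*28 = 75460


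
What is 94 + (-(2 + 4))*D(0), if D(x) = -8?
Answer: 142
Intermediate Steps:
94 + (-(2 + 4))*D(0) = 94 - (2 + 4)*(-8) = 94 - 1*6*(-8) = 94 - 6*(-8) = 94 + 48 = 142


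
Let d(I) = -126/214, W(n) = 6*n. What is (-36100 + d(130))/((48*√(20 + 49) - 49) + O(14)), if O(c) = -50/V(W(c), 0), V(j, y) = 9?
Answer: -17069549697/1352049325 - 15018422544*√69/1352049325 ≈ -104.89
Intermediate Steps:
O(c) = -50/9
d(I) = -63/107 (d(I) = -126*1/214 = -63/107)
(-36100 + d(130))/((48*√(20 + 49) - 49) + O(14)) = (-36100 - 63/107)/((48*√(20 + 49) - 49) - 50/9) = -3862763/(107*((48*√69 - 49) - 50/9)) = -3862763/(107*((-49 + 48*√69) - 50/9)) = -3862763/(107*(-491/9 + 48*√69))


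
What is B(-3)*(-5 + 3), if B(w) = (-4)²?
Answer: -32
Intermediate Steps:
B(w) = 16
B(-3)*(-5 + 3) = 16*(-5 + 3) = 16*(-2) = -32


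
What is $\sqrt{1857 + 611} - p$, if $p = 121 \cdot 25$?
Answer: $-3025 + 2 \sqrt{617} \approx -2975.3$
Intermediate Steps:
$p = 3025$
$\sqrt{1857 + 611} - p = \sqrt{1857 + 611} - 3025 = \sqrt{2468} - 3025 = 2 \sqrt{617} - 3025 = -3025 + 2 \sqrt{617}$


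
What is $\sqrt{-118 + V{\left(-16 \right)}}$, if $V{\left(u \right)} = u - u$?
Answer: $i \sqrt{118} \approx 10.863 i$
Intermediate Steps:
$V{\left(u \right)} = 0$
$\sqrt{-118 + V{\left(-16 \right)}} = \sqrt{-118 + 0} = \sqrt{-118} = i \sqrt{118}$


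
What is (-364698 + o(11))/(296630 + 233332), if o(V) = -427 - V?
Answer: -60856/88327 ≈ -0.68898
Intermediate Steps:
(-364698 + o(11))/(296630 + 233332) = (-364698 + (-427 - 1*11))/(296630 + 233332) = (-364698 + (-427 - 11))/529962 = (-364698 - 438)*(1/529962) = -365136*1/529962 = -60856/88327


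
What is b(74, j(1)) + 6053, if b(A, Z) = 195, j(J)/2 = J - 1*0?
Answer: 6248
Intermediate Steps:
j(J) = 2*J (j(J) = 2*(J - 1*0) = 2*(J + 0) = 2*J)
b(74, j(1)) + 6053 = 195 + 6053 = 6248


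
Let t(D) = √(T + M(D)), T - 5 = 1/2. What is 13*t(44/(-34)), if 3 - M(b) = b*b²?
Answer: 13*√3563778/578 ≈ 42.459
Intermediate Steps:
M(b) = 3 - b³ (M(b) = 3 - b*b² = 3 - b³)
T = 11/2 (T = 5 + 1/2 = 5 + ½ = 11/2 ≈ 5.5000)
t(D) = √(17/2 - D³) (t(D) = √(11/2 + (3 - D³)) = √(17/2 - D³))
13*t(44/(-34)) = 13*(√(34 - 4*(44/(-34))³)/2) = 13*(√(34 - 4*(44*(-1/34))³)/2) = 13*(√(34 - 4*(-22/17)³)/2) = 13*(√(34 - 4*(-10648/4913))/2) = 13*(√(34 + 42592/4913)/2) = 13*(√(209634/4913)/2) = 13*((√3563778/289)/2) = 13*(√3563778/578) = 13*√3563778/578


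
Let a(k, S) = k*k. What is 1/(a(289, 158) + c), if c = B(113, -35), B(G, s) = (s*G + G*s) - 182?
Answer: 1/75429 ≈ 1.3257e-5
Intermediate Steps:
a(k, S) = k**2
B(G, s) = -182 + 2*G*s (B(G, s) = (G*s + G*s) - 182 = 2*G*s - 182 = -182 + 2*G*s)
c = -8092 (c = -182 + 2*113*(-35) = -182 - 7910 = -8092)
1/(a(289, 158) + c) = 1/(289**2 - 8092) = 1/(83521 - 8092) = 1/75429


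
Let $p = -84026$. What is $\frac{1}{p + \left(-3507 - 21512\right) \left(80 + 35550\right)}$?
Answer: $- \frac{1}{891510996} \approx -1.1217 \cdot 10^{-9}$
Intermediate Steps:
$\frac{1}{p + \left(-3507 - 21512\right) \left(80 + 35550\right)} = \frac{1}{-84026 + \left(-3507 - 21512\right) \left(80 + 35550\right)} = \frac{1}{-84026 - 891426970} = \frac{1}{-891510996} = - \frac{1}{891510996}$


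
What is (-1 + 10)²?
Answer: 81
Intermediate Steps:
(-1 + 10)² = 9² = 81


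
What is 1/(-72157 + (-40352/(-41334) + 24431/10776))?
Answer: -24745288/1785465487099 ≈ -1.3859e-5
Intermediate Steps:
1/(-72157 + (-40352/(-41334) + 24431/10776)) = 1/(-72157 + (-40352*(-1/41334) + 24431*(1/10776))) = 1/(-72157 + (20176/20667 + 24431/10776)) = 1/(-72157 + 80259117/24745288) = 1/(-1785465487099/24745288) = -24745288/1785465487099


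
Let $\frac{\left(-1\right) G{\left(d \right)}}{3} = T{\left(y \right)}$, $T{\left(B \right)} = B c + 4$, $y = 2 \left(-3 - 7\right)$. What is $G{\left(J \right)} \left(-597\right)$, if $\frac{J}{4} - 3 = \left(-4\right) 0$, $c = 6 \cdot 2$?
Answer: $-422676$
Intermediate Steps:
$c = 12$
$J = 12$ ($J = 12 + 4 \left(\left(-4\right) 0\right) = 12 + 4 \cdot 0 = 12 + 0 = 12$)
$y = -20$ ($y = 2 \left(-3 - 7\right) = 2 \left(-10\right) = -20$)
$T{\left(B \right)} = 4 + 12 B$ ($T{\left(B \right)} = B 12 + 4 = 12 B + 4 = 4 + 12 B$)
$G{\left(d \right)} = 708$ ($G{\left(d \right)} = - 3 \left(4 + 12 \left(-20\right)\right) = - 3 \left(4 - 240\right) = \left(-3\right) \left(-236\right) = 708$)
$G{\left(J \right)} \left(-597\right) = 708 \left(-597\right) = -422676$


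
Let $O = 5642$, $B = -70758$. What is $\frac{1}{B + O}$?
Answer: $- \frac{1}{65116} \approx -1.5357 \cdot 10^{-5}$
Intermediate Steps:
$\frac{1}{B + O} = \frac{1}{-70758 + 5642} = \frac{1}{-65116} = - \frac{1}{65116}$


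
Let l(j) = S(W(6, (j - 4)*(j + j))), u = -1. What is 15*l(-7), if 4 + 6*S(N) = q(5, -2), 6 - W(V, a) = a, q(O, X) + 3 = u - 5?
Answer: -65/2 ≈ -32.500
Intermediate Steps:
q(O, X) = -9 (q(O, X) = -3 + (-1 - 5) = -3 - 6 = -9)
W(V, a) = 6 - a
S(N) = -13/6 (S(N) = -2/3 + (1/6)*(-9) = -2/3 - 3/2 = -13/6)
l(j) = -13/6
15*l(-7) = 15*(-13/6) = -65/2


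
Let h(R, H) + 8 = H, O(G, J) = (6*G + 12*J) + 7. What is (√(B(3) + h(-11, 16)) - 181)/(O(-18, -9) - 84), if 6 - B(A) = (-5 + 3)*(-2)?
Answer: 181/293 - √10/293 ≈ 0.60695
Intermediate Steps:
O(G, J) = 7 + 6*G + 12*J
B(A) = 2 (B(A) = 6 - (-5 + 3)*(-2) = 6 - (-2)*(-2) = 6 - 1*4 = 6 - 4 = 2)
h(R, H) = -8 + H
(√(B(3) + h(-11, 16)) - 181)/(O(-18, -9) - 84) = (√(2 + (-8 + 16)) - 181)/((7 + 6*(-18) + 12*(-9)) - 84) = (√(2 + 8) - 181)/((7 - 108 - 108) - 84) = (√10 - 181)/(-209 - 84) = (-181 + √10)/(-293) = (-181 + √10)*(-1/293) = 181/293 - √10/293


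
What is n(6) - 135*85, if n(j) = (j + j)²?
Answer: -11331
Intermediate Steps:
n(j) = 4*j² (n(j) = (2*j)² = 4*j²)
n(6) - 135*85 = 4*6² - 135*85 = 4*36 - 11475 = 144 - 11475 = -11331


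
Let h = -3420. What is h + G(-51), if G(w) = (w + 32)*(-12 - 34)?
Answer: -2546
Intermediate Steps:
G(w) = -1472 - 46*w (G(w) = (32 + w)*(-46) = -1472 - 46*w)
h + G(-51) = -3420 + (-1472 - 46*(-51)) = -3420 + (-1472 + 2346) = -3420 + 874 = -2546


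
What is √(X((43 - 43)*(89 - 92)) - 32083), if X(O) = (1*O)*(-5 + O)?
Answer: I*√32083 ≈ 179.12*I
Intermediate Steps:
X(O) = O*(-5 + O)
√(X((43 - 43)*(89 - 92)) - 32083) = √(((43 - 43)*(89 - 92))*(-5 + (43 - 43)*(89 - 92)) - 32083) = √((0*(-3))*(-5 + 0*(-3)) - 32083) = √(0*(-5 + 0) - 32083) = √(0*(-5) - 32083) = √(0 - 32083) = √(-32083) = I*√32083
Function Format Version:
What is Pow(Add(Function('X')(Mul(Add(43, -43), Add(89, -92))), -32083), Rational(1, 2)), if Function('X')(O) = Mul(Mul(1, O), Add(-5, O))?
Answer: Mul(I, Pow(32083, Rational(1, 2))) ≈ Mul(179.12, I)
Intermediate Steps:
Function('X')(O) = Mul(O, Add(-5, O))
Pow(Add(Function('X')(Mul(Add(43, -43), Add(89, -92))), -32083), Rational(1, 2)) = Pow(Add(Mul(Mul(Add(43, -43), Add(89, -92)), Add(-5, Mul(Add(43, -43), Add(89, -92)))), -32083), Rational(1, 2)) = Pow(Add(Mul(Mul(0, -3), Add(-5, Mul(0, -3))), -32083), Rational(1, 2)) = Pow(Add(Mul(0, Add(-5, 0)), -32083), Rational(1, 2)) = Pow(Add(Mul(0, -5), -32083), Rational(1, 2)) = Pow(Add(0, -32083), Rational(1, 2)) = Pow(-32083, Rational(1, 2)) = Mul(I, Pow(32083, Rational(1, 2)))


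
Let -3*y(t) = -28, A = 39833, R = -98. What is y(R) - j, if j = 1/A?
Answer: 1115321/119499 ≈ 9.3333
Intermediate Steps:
y(t) = 28/3 (y(t) = -⅓*(-28) = 28/3)
j = 1/39833 ≈ 2.5105e-5
y(R) - j = 28/3 - 1*1/39833 = 28/3 - 1/39833 = 1115321/119499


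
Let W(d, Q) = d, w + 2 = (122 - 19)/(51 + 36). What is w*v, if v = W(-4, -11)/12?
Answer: 71/261 ≈ 0.27203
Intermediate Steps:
w = -71/87 (w = -2 + (122 - 19)/(51 + 36) = -2 + 103/87 = -71/87 ≈ -0.81609)
v = -1/3 (v = -4/12 = -4*1/12 = -1/3 ≈ -0.33333)
w*v = -71/87*(-1/3) = 71/261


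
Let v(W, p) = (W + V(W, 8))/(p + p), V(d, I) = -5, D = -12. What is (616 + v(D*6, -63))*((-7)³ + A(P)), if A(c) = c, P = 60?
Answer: -3141017/18 ≈ -1.7450e+5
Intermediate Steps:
v(W, p) = (-5 + W)/(2*p) (v(W, p) = (W - 5)/(p + p) = (-5 + W)/((2*p)) = (-5 + W)*(1/(2*p)) = (-5 + W)/(2*p))
(616 + v(D*6, -63))*((-7)³ + A(P)) = (616 + (½)*(-5 - 12*6)/(-63))*((-7)³ + 60) = (616 + (½)*(-1/63)*(-5 - 72))*(-343 + 60) = (616 + (½)*(-1/63)*(-77))*(-283) = (616 + 11/18)*(-283) = (11099/18)*(-283) = -3141017/18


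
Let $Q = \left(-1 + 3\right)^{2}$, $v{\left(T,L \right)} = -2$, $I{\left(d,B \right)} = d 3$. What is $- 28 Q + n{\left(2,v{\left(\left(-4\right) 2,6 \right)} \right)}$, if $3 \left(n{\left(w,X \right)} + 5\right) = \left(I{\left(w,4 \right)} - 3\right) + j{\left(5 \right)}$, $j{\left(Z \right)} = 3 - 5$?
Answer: $- \frac{350}{3} \approx -116.67$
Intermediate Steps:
$j{\left(Z \right)} = -2$ ($j{\left(Z \right)} = 3 - 5 = -2$)
$I{\left(d,B \right)} = 3 d$
$Q = 4$ ($Q = 2^{2} = 4$)
$n{\left(w,X \right)} = - \frac{20}{3} + w$ ($n{\left(w,X \right)} = -5 + \frac{\left(3 w - 3\right) - 2}{3} = -5 + \frac{\left(-3 + 3 w\right) - 2}{3} = -5 + \frac{-5 + 3 w}{3} = -5 + \left(- \frac{5}{3} + w\right) = - \frac{20}{3} + w$)
$- 28 Q + n{\left(2,v{\left(\left(-4\right) 2,6 \right)} \right)} = \left(-28\right) 4 + \left(- \frac{20}{3} + 2\right) = -112 - \frac{14}{3} = - \frac{350}{3}$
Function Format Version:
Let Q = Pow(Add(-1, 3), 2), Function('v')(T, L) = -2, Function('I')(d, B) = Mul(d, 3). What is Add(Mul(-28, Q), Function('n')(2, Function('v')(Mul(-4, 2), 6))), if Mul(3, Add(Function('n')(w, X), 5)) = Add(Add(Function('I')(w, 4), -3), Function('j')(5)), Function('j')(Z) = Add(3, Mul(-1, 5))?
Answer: Rational(-350, 3) ≈ -116.67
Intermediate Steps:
Function('j')(Z) = -2 (Function('j')(Z) = Add(3, -5) = -2)
Function('I')(d, B) = Mul(3, d)
Q = 4 (Q = Pow(2, 2) = 4)
Function('n')(w, X) = Add(Rational(-20, 3), w) (Function('n')(w, X) = Add(-5, Mul(Rational(1, 3), Add(Add(Mul(3, w), -3), -2))) = Add(-5, Mul(Rational(1, 3), Add(Add(-3, Mul(3, w)), -2))) = Add(-5, Mul(Rational(1, 3), Add(-5, Mul(3, w)))) = Add(-5, Add(Rational(-5, 3), w)) = Add(Rational(-20, 3), w))
Add(Mul(-28, Q), Function('n')(2, Function('v')(Mul(-4, 2), 6))) = Add(Mul(-28, 4), Add(Rational(-20, 3), 2)) = Add(-112, Rational(-14, 3)) = Rational(-350, 3)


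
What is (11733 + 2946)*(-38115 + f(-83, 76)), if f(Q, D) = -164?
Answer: -561897441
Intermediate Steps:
(11733 + 2946)*(-38115 + f(-83, 76)) = (11733 + 2946)*(-38115 - 164) = 14679*(-38279) = -561897441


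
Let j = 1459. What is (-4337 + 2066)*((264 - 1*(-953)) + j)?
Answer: -6077196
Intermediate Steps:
(-4337 + 2066)*((264 - 1*(-953)) + j) = (-4337 + 2066)*((264 - 1*(-953)) + 1459) = -2271*((264 + 953) + 1459) = -2271*(1217 + 1459) = -2271*2676 = -6077196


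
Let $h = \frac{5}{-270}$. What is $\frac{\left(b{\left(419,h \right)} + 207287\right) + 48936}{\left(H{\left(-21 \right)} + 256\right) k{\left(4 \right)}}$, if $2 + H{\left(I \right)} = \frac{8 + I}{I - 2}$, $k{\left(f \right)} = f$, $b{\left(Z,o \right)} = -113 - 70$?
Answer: $\frac{294446}{1171} \approx 251.45$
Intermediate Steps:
$h = - \frac{1}{54}$ ($h = 5 \left(- \frac{1}{270}\right) = - \frac{1}{54} \approx -0.018519$)
$b{\left(Z,o \right)} = -183$
$H{\left(I \right)} = -2 + \frac{8 + I}{-2 + I}$ ($H{\left(I \right)} = -2 + \frac{8 + I}{I - 2} = -2 + \frac{8 + I}{-2 + I}$)
$\frac{\left(b{\left(419,h \right)} + 207287\right) + 48936}{\left(H{\left(-21 \right)} + 256\right) k{\left(4 \right)}} = \frac{\left(-183 + 207287\right) + 48936}{\left(\frac{12 - -21}{-2 - 21} + 256\right) 4} = \frac{207104 + 48936}{\left(\frac{12 + 21}{-23} + 256\right) 4} = \frac{256040}{\left(\left(- \frac{1}{23}\right) 33 + 256\right) 4} = \frac{256040}{\left(- \frac{33}{23} + 256\right) 4} = \frac{256040}{\frac{5855}{23} \cdot 4} = \frac{256040}{\frac{23420}{23}} = 256040 \cdot \frac{23}{23420} = \frac{294446}{1171}$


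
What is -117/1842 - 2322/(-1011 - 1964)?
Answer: 1309683/1826650 ≈ 0.71699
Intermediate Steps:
-117/1842 - 2322/(-1011 - 1964) = -117*1/1842 - 2322/(-2975) = -39/614 - 2322*(-1/2975) = -39/614 + 2322/2975 = 1309683/1826650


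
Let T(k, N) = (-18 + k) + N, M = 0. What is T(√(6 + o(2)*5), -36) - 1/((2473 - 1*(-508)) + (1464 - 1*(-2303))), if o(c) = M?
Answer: -364393/6748 + √6 ≈ -51.551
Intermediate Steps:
o(c) = 0
T(k, N) = -18 + N + k
T(√(6 + o(2)*5), -36) - 1/((2473 - 1*(-508)) + (1464 - 1*(-2303))) = (-18 - 36 + √(6 + 0*5)) - 1/((2473 - 1*(-508)) + (1464 - 1*(-2303))) = (-18 - 36 + √(6 + 0)) - 1/((2473 + 508) + (1464 + 2303)) = (-18 - 36 + √6) - 1/(2981 + 3767) = (-54 + √6) - 1/6748 = -364393/6748 + √6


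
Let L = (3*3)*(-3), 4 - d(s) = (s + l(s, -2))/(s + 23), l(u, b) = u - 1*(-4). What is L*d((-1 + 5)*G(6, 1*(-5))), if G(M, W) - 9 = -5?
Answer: -1080/13 ≈ -83.077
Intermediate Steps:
l(u, b) = 4 + u (l(u, b) = u + 4 = 4 + u)
G(M, W) = 4 (G(M, W) = 9 - 5 = 4)
d(s) = 4 - (4 + 2*s)/(23 + s) (d(s) = 4 - (s + (4 + s))/(s + 23) = 4 - (4 + 2*s)/(23 + s))
L = -27 (L = 9*(-3) = -27)
L*d((-1 + 5)*G(6, 1*(-5))) = -54*(44 + (-1 + 5)*4)/(23 + (-1 + 5)*4) = -54*(44 + 4*4)/(23 + 4*4) = -54*(44 + 16)/(23 + 16) = -54*60/39 = -27*40/13 = -1080/13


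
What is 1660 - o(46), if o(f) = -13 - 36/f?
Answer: 38497/23 ≈ 1673.8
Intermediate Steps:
o(f) = -13 - 36/f
1660 - o(46) = 1660 - (-13 - 36/46) = 1660 - (-13 - 36*1/46) = 1660 - (-13 - 18/23) = 1660 - 1*(-317/23) = 1660 + 317/23 = 38497/23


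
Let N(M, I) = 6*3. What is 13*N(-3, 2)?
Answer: 234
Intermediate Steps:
N(M, I) = 18
13*N(-3, 2) = 13*18 = 234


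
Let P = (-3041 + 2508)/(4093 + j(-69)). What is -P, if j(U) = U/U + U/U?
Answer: 41/315 ≈ 0.13016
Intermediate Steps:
j(U) = 2 (j(U) = 1 + 1 = 2)
P = -41/315 (P = (-3041 + 2508)/(4093 + 2) = -533/4095 = -533*1/4095 = -41/315 ≈ -0.13016)
-P = -1*(-41/315) = 41/315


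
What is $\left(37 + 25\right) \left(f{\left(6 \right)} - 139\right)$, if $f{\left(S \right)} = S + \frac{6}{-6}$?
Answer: $-8308$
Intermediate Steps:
$f{\left(S \right)} = -1 + S$ ($f{\left(S \right)} = S + 6 \left(- \frac{1}{6}\right) = S - 1 = -1 + S$)
$\left(37 + 25\right) \left(f{\left(6 \right)} - 139\right) = \left(37 + 25\right) \left(\left(-1 + 6\right) - 139\right) = 62 \left(5 - 139\right) = 62 \left(-134\right) = -8308$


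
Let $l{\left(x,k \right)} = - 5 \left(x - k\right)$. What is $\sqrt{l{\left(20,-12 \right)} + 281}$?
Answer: $11$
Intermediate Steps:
$l{\left(x,k \right)} = - 5 x + 5 k$
$\sqrt{l{\left(20,-12 \right)} + 281} = \sqrt{\left(\left(-5\right) 20 + 5 \left(-12\right)\right) + 281} = \sqrt{\left(-100 - 60\right) + 281} = \sqrt{-160 + 281} = \sqrt{121} = 11$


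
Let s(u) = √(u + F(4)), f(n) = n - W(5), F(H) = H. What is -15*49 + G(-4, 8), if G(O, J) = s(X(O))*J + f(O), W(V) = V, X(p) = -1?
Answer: -744 + 8*√3 ≈ -730.14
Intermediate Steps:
f(n) = -5 + n (f(n) = n - 1*5 = n - 5 = -5 + n)
s(u) = √(4 + u) (s(u) = √(u + 4) = √(4 + u))
G(O, J) = -5 + O + J*√3 (G(O, J) = √(4 - 1)*J + (-5 + O) = √3*J + (-5 + O) = J*√3 + (-5 + O) = -5 + O + J*√3)
-15*49 + G(-4, 8) = -15*49 + (-5 - 4 + 8*√3) = -735 + (-9 + 8*√3) = -744 + 8*√3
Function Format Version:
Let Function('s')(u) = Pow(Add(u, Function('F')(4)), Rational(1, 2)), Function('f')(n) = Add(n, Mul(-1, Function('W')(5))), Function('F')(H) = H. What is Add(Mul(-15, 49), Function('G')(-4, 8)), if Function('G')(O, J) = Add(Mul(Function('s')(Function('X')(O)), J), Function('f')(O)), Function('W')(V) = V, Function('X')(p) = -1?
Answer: Add(-744, Mul(8, Pow(3, Rational(1, 2)))) ≈ -730.14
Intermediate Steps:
Function('f')(n) = Add(-5, n) (Function('f')(n) = Add(n, Mul(-1, 5)) = Add(n, -5) = Add(-5, n))
Function('s')(u) = Pow(Add(4, u), Rational(1, 2)) (Function('s')(u) = Pow(Add(u, 4), Rational(1, 2)) = Pow(Add(4, u), Rational(1, 2)))
Function('G')(O, J) = Add(-5, O, Mul(J, Pow(3, Rational(1, 2)))) (Function('G')(O, J) = Add(Mul(Pow(Add(4, -1), Rational(1, 2)), J), Add(-5, O)) = Add(Mul(Pow(3, Rational(1, 2)), J), Add(-5, O)) = Add(Mul(J, Pow(3, Rational(1, 2))), Add(-5, O)) = Add(-5, O, Mul(J, Pow(3, Rational(1, 2)))))
Add(Mul(-15, 49), Function('G')(-4, 8)) = Add(Mul(-15, 49), Add(-5, -4, Mul(8, Pow(3, Rational(1, 2))))) = Add(-735, Add(-9, Mul(8, Pow(3, Rational(1, 2))))) = Add(-744, Mul(8, Pow(3, Rational(1, 2))))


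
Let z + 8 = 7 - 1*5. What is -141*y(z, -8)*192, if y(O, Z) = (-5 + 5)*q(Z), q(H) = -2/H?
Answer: 0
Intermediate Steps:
z = -6 (z = -8 + (7 - 1*5) = -8 + (7 - 5) = -8 + 2 = -6)
y(O, Z) = 0 (y(O, Z) = (-5 + 5)*(-2/Z) = 0*(-2/Z) = 0)
-141*y(z, -8)*192 = -141*0*192 = 0*192 = 0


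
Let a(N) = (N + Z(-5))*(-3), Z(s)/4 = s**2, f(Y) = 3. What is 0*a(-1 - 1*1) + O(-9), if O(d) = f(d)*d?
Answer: -27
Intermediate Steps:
O(d) = 3*d
Z(s) = 4*s**2
a(N) = -300 - 3*N (a(N) = (N + 4*(-5)**2)*(-3) = (N + 4*25)*(-3) = (N + 100)*(-3) = (100 + N)*(-3) = -300 - 3*N)
0*a(-1 - 1*1) + O(-9) = 0*(-300 - 3*(-1 - 1*1)) + 3*(-9) = 0*(-300 - 3*(-1 - 1)) - 27 = 0*(-300 - 3*(-2)) - 27 = 0*(-300 + 6) - 27 = 0*(-294) - 27 = 0 - 27 = -27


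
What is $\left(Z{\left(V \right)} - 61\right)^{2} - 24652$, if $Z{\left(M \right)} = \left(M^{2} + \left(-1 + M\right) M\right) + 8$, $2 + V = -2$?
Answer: $-24363$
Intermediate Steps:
$V = -4$ ($V = -2 - 2 = -4$)
$Z{\left(M \right)} = 8 + M^{2} + M \left(-1 + M\right)$ ($Z{\left(M \right)} = \left(M^{2} + M \left(-1 + M\right)\right) + 8 = 8 + M^{2} + M \left(-1 + M\right)$)
$\left(Z{\left(V \right)} - 61\right)^{2} - 24652 = \left(\left(8 - -4 + 2 \left(-4\right)^{2}\right) - 61\right)^{2} - 24652 = \left(\left(8 + 4 + 2 \cdot 16\right) - 61\right)^{2} - 24652 = \left(\left(8 + 4 + 32\right) - 61\right)^{2} - 24652 = \left(44 - 61\right)^{2} - 24652 = \left(-17\right)^{2} - 24652 = 289 - 24652 = -24363$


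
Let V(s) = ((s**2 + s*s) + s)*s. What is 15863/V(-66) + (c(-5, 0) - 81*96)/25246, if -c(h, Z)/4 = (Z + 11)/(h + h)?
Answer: -12088080089/36015691140 ≈ -0.33563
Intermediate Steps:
c(h, Z) = -2*(11 + Z)/h (c(h, Z) = -4*(Z + 11)/(h + h) = -4*(11 + Z)/(2*h) = -4*(11 + Z)*1/(2*h) = -2*(11 + Z)/h)
V(s) = s*(s + 2*s**2) (V(s) = ((s**2 + s**2) + s)*s = (2*s**2 + s)*s = (s + 2*s**2)*s = s*(s + 2*s**2))
15863/V(-66) + (c(-5, 0) - 81*96)/25246 = 15863/(((-66)**2*(1 + 2*(-66)))) + (2*(-11 - 1*0)/(-5) - 81*96)/25246 = 15863/((4356*(1 - 132))) + (2*(-1/5)*(-11 + 0) - 7776)*(1/25246) = 15863/((4356*(-131))) + (2*(-1/5)*(-11) - 7776)*(1/25246) = 15863/(-570636) + (22/5 - 7776)*(1/25246) = 15863*(-1/570636) - 38858/5*1/25246 = -15863/570636 - 19429/63115 = -12088080089/36015691140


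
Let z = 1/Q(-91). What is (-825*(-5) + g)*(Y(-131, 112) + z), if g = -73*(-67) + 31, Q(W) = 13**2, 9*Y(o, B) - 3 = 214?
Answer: 331862054/1521 ≈ 2.1819e+5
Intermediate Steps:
Y(o, B) = 217/9 (Y(o, B) = 1/3 + (1/9)*214 = 1/3 + 214/9 = 217/9)
Q(W) = 169
z = 1/169 ≈ 0.0059172
g = 4922 (g = 4891 + 31 = 4922)
(-825*(-5) + g)*(Y(-131, 112) + z) = (-825*(-5) + 4922)*(217/9 + 1/169) = (4125 + 4922)*(36682/1521) = 9047*(36682/1521) = 331862054/1521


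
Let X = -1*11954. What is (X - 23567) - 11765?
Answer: -47286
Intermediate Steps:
X = -11954
(X - 23567) - 11765 = (-11954 - 23567) - 11765 = -35521 - 11765 = -47286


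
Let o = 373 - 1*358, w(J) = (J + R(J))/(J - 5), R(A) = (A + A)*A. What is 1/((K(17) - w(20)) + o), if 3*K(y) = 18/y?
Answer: -51/2005 ≈ -0.025436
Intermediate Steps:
R(A) = 2*A**2 (R(A) = (2*A)*A = 2*A**2)
K(y) = 6/y (K(y) = (18/y)/3 = 6/y)
w(J) = (J + 2*J**2)/(-5 + J) (w(J) = (J + 2*J**2)/(J - 5) = (J + 2*J**2)/(-5 + J))
o = 15 (o = 373 - 358 = 15)
1/((K(17) - w(20)) + o) = 1/((6/17 - 20*(1 + 2*20)/(-5 + 20)) + 15) = 1/((6*(1/17) - 20*(1 + 40)/15) + 15) = 1/((6/17 - 20*41/15) + 15) = 1/((6/17 - 1*164/3) + 15) = 1/((6/17 - 164/3) + 15) = 1/(-2770/51 + 15) = 1/(-2005/51) = -51/2005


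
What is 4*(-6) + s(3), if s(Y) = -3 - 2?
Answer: -29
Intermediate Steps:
s(Y) = -5
4*(-6) + s(3) = 4*(-6) - 5 = -24 - 5 = -29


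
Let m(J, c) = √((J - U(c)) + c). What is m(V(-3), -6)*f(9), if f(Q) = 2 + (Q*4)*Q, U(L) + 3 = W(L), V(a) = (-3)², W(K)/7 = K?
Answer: 1304*√3 ≈ 2258.6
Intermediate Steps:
W(K) = 7*K
V(a) = 9
U(L) = -3 + 7*L
m(J, c) = √(3 + J - 6*c) (m(J, c) = √((J - (-3 + 7*c)) + c) = √((J + (3 - 7*c)) + c) = √((3 + J - 7*c) + c) = √(3 + J - 6*c))
f(Q) = 2 + 4*Q² (f(Q) = 2 + (4*Q)*Q = 2 + 4*Q²)
m(V(-3), -6)*f(9) = √(3 + 9 - 6*(-6))*(2 + 4*9²) = √(3 + 9 + 36)*(2 + 4*81) = √48*(2 + 324) = (4*√3)*326 = 1304*√3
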